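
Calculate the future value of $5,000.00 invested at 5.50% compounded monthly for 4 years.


Compound interest formula: A = P(1 + r/n)^(nt)
A = $5,000.00 × (1 + 0.055/12)^(12 × 4)
Growth factor: (1 + 0.055/12)^48 = 1.2454506
A = $5,000.00 × 1.2454506
A = $6,227.25

A = P(1 + r/n)^(nt) = $6,227.25


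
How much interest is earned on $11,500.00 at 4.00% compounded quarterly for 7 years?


Compound interest earned = final amount − principal.
A = P(1 + r/n)^(nt) = $11,500.00 × (1 + 0.04/4)^(4 × 7) = $15,194.85
Interest = A − P = $15,194.85 − $11,500.00 = $3,694.85

Interest = A - P = $3,694.85


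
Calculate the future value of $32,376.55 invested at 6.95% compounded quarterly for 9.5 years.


Compound interest formula: A = P(1 + r/n)^(nt)
A = $32,376.55 × (1 + 0.0695/4)^(4 × 9.5)
Growth factor: (1 + 0.0695/4)^38 = 1.9243335
A = $32,376.55 × 1.9243335
A = $62,303.28

A = P(1 + r/n)^(nt) = $62,303.28


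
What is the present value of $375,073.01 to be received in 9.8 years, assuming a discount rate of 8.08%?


Present value formula: PV = FV / (1 + r)^t
PV = $375,073.01 / (1 + 0.0808)^9.8
PV = $375,073.01 / 2.141432
PV = $175,150.56

PV = FV / (1 + r)^t = $175,150.56


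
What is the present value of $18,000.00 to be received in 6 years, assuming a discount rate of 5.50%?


Present value formula: PV = FV / (1 + r)^t
PV = $18,000.00 / (1 + 0.055)^6
PV = $18,000.00 / 1.378843
PV = $13,054.42

PV = FV / (1 + r)^t = $13,054.42


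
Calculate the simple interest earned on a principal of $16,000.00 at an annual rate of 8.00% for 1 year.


Simple interest formula: I = P × r × t
I = $16,000.00 × 0.08 × 1
I = $1,280.00

I = P × r × t = $1,280.00


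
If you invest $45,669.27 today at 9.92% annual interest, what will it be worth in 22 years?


Future value formula: FV = PV × (1 + r)^t
FV = $45,669.27 × (1 + 0.0992)^22
FV = $45,669.27 × 8.0110203
FV = $365,857.45

FV = PV × (1 + r)^t = $365,857.45


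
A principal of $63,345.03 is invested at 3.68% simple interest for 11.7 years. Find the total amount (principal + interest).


Total amount formula: A = P(1 + rt) = P + P·r·t
Interest: I = P × r × t = $63,345.03 × 0.0368 × 11.7 = $27,273.84
A = P + I = $63,345.03 + $27,273.84 = $90,618.87

A = P + I = P(1 + rt) = $90,618.87


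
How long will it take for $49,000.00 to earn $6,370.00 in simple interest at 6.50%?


Rearrange the simple interest formula for t:
I = P × r × t  ⇒  t = I / (P × r)
t = $6,370.00 / ($49,000.00 × 0.065)
t = 2

t = I/(P×r) = 2 years


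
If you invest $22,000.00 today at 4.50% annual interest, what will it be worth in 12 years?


Future value formula: FV = PV × (1 + r)^t
FV = $22,000.00 × (1 + 0.045)^12
FV = $22,000.00 × 1.6958814
FV = $37,309.39

FV = PV × (1 + r)^t = $37,309.39


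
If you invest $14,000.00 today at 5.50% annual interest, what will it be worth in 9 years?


Future value formula: FV = PV × (1 + r)^t
FV = $14,000.00 × (1 + 0.055)^9
FV = $14,000.00 × 1.619094
FV = $22,667.32

FV = PV × (1 + r)^t = $22,667.32


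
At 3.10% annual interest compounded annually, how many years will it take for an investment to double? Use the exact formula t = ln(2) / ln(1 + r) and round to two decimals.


Doubling condition: (1 + r)^t = 2
Take ln of both sides: t × ln(1 + r) = ln(2)
t = ln(2) / ln(1 + r)
t = 0.693147 / 0.030529
t = 22.70

t = ln(2) / ln(1 + r) = 22.70 years


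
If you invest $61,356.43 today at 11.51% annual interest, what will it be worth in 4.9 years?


Future value formula: FV = PV × (1 + r)^t
FV = $61,356.43 × (1 + 0.1151)^4.9
FV = $61,356.43 × 1.7054449
FV = $104,640.01

FV = PV × (1 + r)^t = $104,640.01


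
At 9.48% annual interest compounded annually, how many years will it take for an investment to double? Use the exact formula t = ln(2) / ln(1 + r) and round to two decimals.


Doubling condition: (1 + r)^t = 2
Take ln of both sides: t × ln(1 + r) = ln(2)
t = ln(2) / ln(1 + r)
t = 0.693147 / 0.090572
t = 7.65

t = ln(2) / ln(1 + r) = 7.65 years


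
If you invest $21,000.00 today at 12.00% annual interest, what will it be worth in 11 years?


Future value formula: FV = PV × (1 + r)^t
FV = $21,000.00 × (1 + 0.12)^11
FV = $21,000.00 × 3.478550
FV = $73,049.55

FV = PV × (1 + r)^t = $73,049.55


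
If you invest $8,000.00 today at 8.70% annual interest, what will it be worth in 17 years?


Future value formula: FV = PV × (1 + r)^t
FV = $8,000.00 × (1 + 0.087)^17
FV = $8,000.00 × 4.129545
FV = $33,036.36

FV = PV × (1 + r)^t = $33,036.36


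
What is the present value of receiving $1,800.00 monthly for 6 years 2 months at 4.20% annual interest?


Present value of an ordinary annuity: PV = PMT × (1 − (1 + r)^(−n)) / r
Monthly rate r = 0.042/12 = 0.0035, n = 74
PV = $1,800.00 × (1 − (1 + 0.042/12)^(−74)) / (0.042/12)
PV = $1,800.00 × 65.093681
PV = $117,168.63

PV = PMT × (1-(1+r)^(-n))/r = $117,168.63


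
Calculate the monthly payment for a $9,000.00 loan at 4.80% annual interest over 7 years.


Loan payment formula: PMT = PV × r / (1 − (1 + r)^(−n))
Monthly rate r = 0.048/12 = 0.004, n = 84 months
Denominator: 1 − (1 + 0.048/12)^(−84) = 0.284898
PMT = $9,000.00 × (0.048/12) / 0.284898
PMT = $126.36 per month

PMT = PV × r / (1-(1+r)^(-n)) = $126.36/month


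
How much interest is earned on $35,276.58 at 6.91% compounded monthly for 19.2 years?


Compound interest earned = final amount − principal.
A = P(1 + r/n)^(nt) = $35,276.58 × (1 + 0.0691/12)^(12 × 19.2) = $132,440.57
Interest = A − P = $132,440.57 − $35,276.58 = $97,163.99

Interest = A - P = $97,163.99


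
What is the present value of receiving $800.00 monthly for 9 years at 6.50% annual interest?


Present value of an ordinary annuity: PV = PMT × (1 − (1 + r)^(−n)) / r
Monthly rate r = 0.065/12 ≈ 0.00541667, n = 108
PV = $800.00 × (1 − (1 + 0.065/12)^(−108)) / (0.065/12)
PV = $800.00 × 81.602576
PV = $65,282.06

PV = PMT × (1-(1+r)^(-n))/r = $65,282.06


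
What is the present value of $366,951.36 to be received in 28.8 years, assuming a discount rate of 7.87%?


Present value formula: PV = FV / (1 + r)^t
PV = $366,951.36 / (1 + 0.0787)^28.8
PV = $366,951.36 / 8.862159
PV = $41,406.54

PV = FV / (1 + r)^t = $41,406.54


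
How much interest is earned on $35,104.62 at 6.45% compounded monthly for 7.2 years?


Compound interest earned = final amount − principal.
A = P(1 + r/n)^(nt) = $35,104.62 × (1 + 0.0645/12)^(12 × 7.2) = $55,784.11
Interest = A − P = $55,784.11 − $35,104.62 = $20,679.49

Interest = A - P = $20,679.49


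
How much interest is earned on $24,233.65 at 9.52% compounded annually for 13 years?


Compound interest earned = final amount − principal.
A = P(1 + r/n)^(nt) = $24,233.65 × (1 + 0.0952/1)^(1 × 13) = $79,037.55
Interest = A − P = $79,037.55 − $24,233.65 = $54,803.90

Interest = A - P = $54,803.90


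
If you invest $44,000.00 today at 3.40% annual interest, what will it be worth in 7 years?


Future value formula: FV = PV × (1 + r)^t
FV = $44,000.00 × (1 + 0.034)^7
FV = $44,000.00 × 1.2636994
FV = $55,602.77

FV = PV × (1 + r)^t = $55,602.77


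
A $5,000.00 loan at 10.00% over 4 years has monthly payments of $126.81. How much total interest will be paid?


Total paid over the life of the loan = PMT × n.
Total paid = $126.81 × 48 = $6,086.88
Total interest = total paid − principal = $6,086.88 − $5,000.00 = $1,086.88

Total interest = (PMT × n) - PV = $1,086.88


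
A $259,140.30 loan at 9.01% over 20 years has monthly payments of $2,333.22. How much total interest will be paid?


Total paid over the life of the loan = PMT × n.
Total paid = $2,333.22 × 240 = $559,972.80
Total interest = total paid − principal = $559,972.80 − $259,140.30 = $300,832.50

Total interest = (PMT × n) - PV = $300,832.50


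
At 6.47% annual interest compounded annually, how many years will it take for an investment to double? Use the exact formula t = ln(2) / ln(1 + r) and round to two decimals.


Doubling condition: (1 + r)^t = 2
Take ln of both sides: t × ln(1 + r) = ln(2)
t = ln(2) / ln(1 + r)
t = 0.693147 / 0.062693
t = 11.06

t = ln(2) / ln(1 + r) = 11.06 years


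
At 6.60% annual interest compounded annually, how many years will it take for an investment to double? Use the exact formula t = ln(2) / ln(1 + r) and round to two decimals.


Doubling condition: (1 + r)^t = 2
Take ln of both sides: t × ln(1 + r) = ln(2)
t = ln(2) / ln(1 + r)
t = 0.693147 / 0.063913
t = 10.85

t = ln(2) / ln(1 + r) = 10.85 years


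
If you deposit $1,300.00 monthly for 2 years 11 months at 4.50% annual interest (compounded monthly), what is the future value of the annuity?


Future value of an ordinary annuity: FV = PMT × ((1 + r)^n − 1) / r
Monthly rate r = 0.045/12 = 0.00375, n = 35
FV = $1,300.00 × ((1 + 0.045/12)^35 − 1) / (0.045/12)
FV = $1,300.00 × 37.326116
FV = $48,523.95

FV = PMT × ((1+r)^n - 1)/r = $48,523.95


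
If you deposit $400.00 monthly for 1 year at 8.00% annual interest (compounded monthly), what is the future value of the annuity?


Future value of an ordinary annuity: FV = PMT × ((1 + r)^n − 1) / r
Monthly rate r = 0.08/12 ≈ 0.00666667, n = 12
FV = $400.00 × ((1 + 0.08/12)^12 − 1) / (0.08/12)
FV = $400.00 × 12.449926
FV = $4,979.97

FV = PMT × ((1+r)^n - 1)/r = $4,979.97


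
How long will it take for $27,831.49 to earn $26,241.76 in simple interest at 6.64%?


Rearrange the simple interest formula for t:
I = P × r × t  ⇒  t = I / (P × r)
t = $26,241.76 / ($27,831.49 × 0.0664)
t = 14.2

t = I/(P×r) = 14.2 years


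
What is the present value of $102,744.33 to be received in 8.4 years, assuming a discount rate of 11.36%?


Present value formula: PV = FV / (1 + r)^t
PV = $102,744.33 / (1 + 0.1136)^8.4
PV = $102,744.33 / 2.469025
PV = $41,613.32

PV = FV / (1 + r)^t = $41,613.32


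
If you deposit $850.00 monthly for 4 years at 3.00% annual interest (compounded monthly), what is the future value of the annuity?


Future value of an ordinary annuity: FV = PMT × ((1 + r)^n − 1) / r
Monthly rate r = 0.03/12 = 0.0025, n = 48
FV = $850.00 × ((1 + 0.03/12)^48 − 1) / (0.03/12)
FV = $850.00 × 50.931208
FV = $43,291.53

FV = PMT × ((1+r)^n - 1)/r = $43,291.53


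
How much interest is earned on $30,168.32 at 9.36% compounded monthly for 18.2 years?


Compound interest earned = final amount − principal.
A = P(1 + r/n)^(nt) = $30,168.32 × (1 + 0.0936/12)^(12 × 18.2) = $164,630.40
Interest = A − P = $164,630.40 − $30,168.32 = $134,462.08

Interest = A - P = $134,462.08


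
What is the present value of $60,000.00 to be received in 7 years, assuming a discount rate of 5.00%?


Present value formula: PV = FV / (1 + r)^t
PV = $60,000.00 / (1 + 0.05)^7
PV = $60,000.00 / 1.4071004
PV = $42,640.88

PV = FV / (1 + r)^t = $42,640.88


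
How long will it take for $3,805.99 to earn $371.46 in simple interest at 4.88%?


Rearrange the simple interest formula for t:
I = P × r × t  ⇒  t = I / (P × r)
t = $371.46 / ($3,805.99 × 0.0488)
t = 2

t = I/(P×r) = 2 years


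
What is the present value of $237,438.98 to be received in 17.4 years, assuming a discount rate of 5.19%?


Present value formula: PV = FV / (1 + r)^t
PV = $237,438.98 / (1 + 0.0519)^17.4
PV = $237,438.98 / 2.411879
PV = $98,445.64

PV = FV / (1 + r)^t = $98,445.64


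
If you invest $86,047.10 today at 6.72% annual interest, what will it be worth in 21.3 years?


Future value formula: FV = PV × (1 + r)^t
FV = $86,047.10 × (1 + 0.0672)^21.3
FV = $86,047.10 × 3.99609582
FV = $343,852.46

FV = PV × (1 + r)^t = $343,852.46


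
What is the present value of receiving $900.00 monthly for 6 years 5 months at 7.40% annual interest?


Present value of an ordinary annuity: PV = PMT × (1 − (1 + r)^(−n)) / r
Monthly rate r = 0.074/12 ≈ 0.00616667, n = 77
PV = $900.00 × (1 − (1 + 0.074/12)^(−77)) / (0.074/12)
PV = $900.00 × 61.151954
PV = $55,036.76

PV = PMT × (1-(1+r)^(-n))/r = $55,036.76


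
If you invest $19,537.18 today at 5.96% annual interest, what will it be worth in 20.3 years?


Future value formula: FV = PV × (1 + r)^t
FV = $19,537.18 × (1 + 0.0596)^20.3
FV = $19,537.18 × 3.238781
FV = $63,276.65

FV = PV × (1 + r)^t = $63,276.65


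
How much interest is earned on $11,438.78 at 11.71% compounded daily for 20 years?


Compound interest earned = final amount − principal.
A = P(1 + r/n)^(nt) = $11,438.78 × (1 + 0.1171/365)^(365 × 20) = $118,941.73
Interest = A − P = $118,941.73 − $11,438.78 = $107,502.95

Interest = A - P = $107,502.95


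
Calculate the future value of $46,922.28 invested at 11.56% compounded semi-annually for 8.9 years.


Compound interest formula: A = P(1 + r/n)^(nt)
A = $46,922.28 × (1 + 0.1156/2)^(2 × 8.9)
Growth factor: (1 + 0.1156/2)^17.8 = 2.7188385
A = $46,922.28 × 2.7188385
A = $127,574.10

A = P(1 + r/n)^(nt) = $127,574.10


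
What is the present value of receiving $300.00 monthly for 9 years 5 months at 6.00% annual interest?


Present value of an ordinary annuity: PV = PMT × (1 − (1 + r)^(−n)) / r
Monthly rate r = 0.06/12 = 0.005, n = 113
PV = $300.00 × (1 − (1 + 0.06/12)^(−113)) / (0.06/12)
PV = $300.00 × 86.167829
PV = $25,850.35

PV = PMT × (1-(1+r)^(-n))/r = $25,850.35


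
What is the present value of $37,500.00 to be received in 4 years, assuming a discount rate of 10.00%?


Present value formula: PV = FV / (1 + r)^t
PV = $37,500.00 / (1 + 0.1)^4
PV = $37,500.00 / 1.464100
PV = $25,613.00

PV = FV / (1 + r)^t = $25,613.00


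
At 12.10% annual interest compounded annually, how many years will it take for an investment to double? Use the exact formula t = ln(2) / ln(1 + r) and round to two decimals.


Doubling condition: (1 + r)^t = 2
Take ln of both sides: t × ln(1 + r) = ln(2)
t = ln(2) / ln(1 + r)
t = 0.693147 / 0.114221
t = 6.07

t = ln(2) / ln(1 + r) = 6.07 years


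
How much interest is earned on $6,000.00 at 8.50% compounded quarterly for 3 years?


Compound interest earned = final amount − principal.
A = P(1 + r/n)^(nt) = $6,000.00 × (1 + 0.085/4)^(4 × 3) = $7,722.11
Interest = A − P = $7,722.11 − $6,000.00 = $1,722.11

Interest = A - P = $1,722.11


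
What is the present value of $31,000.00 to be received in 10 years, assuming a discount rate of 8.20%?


Present value formula: PV = FV / (1 + r)^t
PV = $31,000.00 / (1 + 0.082)^10
PV = $31,000.00 / 2.199240
PV = $14,095.78

PV = FV / (1 + r)^t = $14,095.78


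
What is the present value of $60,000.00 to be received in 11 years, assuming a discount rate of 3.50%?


Present value formula: PV = FV / (1 + r)^t
PV = $60,000.00 / (1 + 0.035)^11
PV = $60,000.00 / 1.4599697
PV = $41,096.74

PV = FV / (1 + r)^t = $41,096.74


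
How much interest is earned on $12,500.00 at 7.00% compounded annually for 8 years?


Compound interest earned = final amount − principal.
A = P(1 + r/n)^(nt) = $12,500.00 × (1 + 0.07/1)^(1 × 8) = $21,477.33
Interest = A − P = $21,477.33 − $12,500.00 = $8,977.33

Interest = A - P = $8,977.33


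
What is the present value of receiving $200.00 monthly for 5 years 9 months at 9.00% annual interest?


Present value of an ordinary annuity: PV = PMT × (1 − (1 + r)^(−n)) / r
Monthly rate r = 0.09/12 = 0.0075, n = 69
PV = $200.00 × (1 − (1 + 0.09/12)^(−69)) / (0.09/12)
PV = $200.00 × 53.711907
PV = $10,742.38

PV = PMT × (1-(1+r)^(-n))/r = $10,742.38


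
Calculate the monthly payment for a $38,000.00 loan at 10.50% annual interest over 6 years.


Loan payment formula: PMT = PV × r / (1 − (1 + r)^(−n))
Monthly rate r = 0.105/12 = 0.00875, n = 72 months
Denominator: 1 − (1 + 0.105/12)^(−72) = 0.465947
PMT = $38,000.00 × (0.105/12) / 0.465947
PMT = $713.60 per month

PMT = PV × r / (1-(1+r)^(-n)) = $713.60/month


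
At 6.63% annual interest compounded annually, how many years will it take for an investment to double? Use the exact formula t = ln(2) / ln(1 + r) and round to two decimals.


Doubling condition: (1 + r)^t = 2
Take ln of both sides: t × ln(1 + r) = ln(2)
t = ln(2) / ln(1 + r)
t = 0.693147 / 0.064195
t = 10.80

t = ln(2) / ln(1 + r) = 10.80 years


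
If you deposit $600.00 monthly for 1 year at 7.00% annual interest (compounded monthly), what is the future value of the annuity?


Future value of an ordinary annuity: FV = PMT × ((1 + r)^n − 1) / r
Monthly rate r = 0.07/12 ≈ 0.00583333, n = 12
FV = $600.00 × ((1 + 0.07/12)^12 − 1) / (0.07/12)
FV = $600.00 × 12.392585
FV = $7,435.55

FV = PMT × ((1+r)^n - 1)/r = $7,435.55


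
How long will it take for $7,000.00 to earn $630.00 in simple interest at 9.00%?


Rearrange the simple interest formula for t:
I = P × r × t  ⇒  t = I / (P × r)
t = $630.00 / ($7,000.00 × 0.09)
t = 1

t = I/(P×r) = 1 year


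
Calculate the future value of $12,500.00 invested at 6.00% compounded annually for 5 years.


Compound interest formula: A = P(1 + r/n)^(nt)
A = $12,500.00 × (1 + 0.06/1)^(1 × 5)
Growth factor: (1 + 0.06/1)^5 = 1.3382256
A = $12,500.00 × 1.3382256
A = $16,727.82

A = P(1 + r/n)^(nt) = $16,727.82


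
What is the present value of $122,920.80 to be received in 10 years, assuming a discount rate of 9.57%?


Present value formula: PV = FV / (1 + r)^t
PV = $122,920.80 / (1 + 0.0957)^10
PV = $122,920.80 / 2.494116
PV = $49,284.32

PV = FV / (1 + r)^t = $49,284.32


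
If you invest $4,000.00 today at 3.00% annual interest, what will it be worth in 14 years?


Future value formula: FV = PV × (1 + r)^t
FV = $4,000.00 × (1 + 0.03)^14
FV = $4,000.00 × 1.512590
FV = $6,050.36

FV = PV × (1 + r)^t = $6,050.36


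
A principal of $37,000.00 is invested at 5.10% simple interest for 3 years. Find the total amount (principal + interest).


Total amount formula: A = P(1 + rt) = P + P·r·t
Interest: I = P × r × t = $37,000.00 × 0.051 × 3 = $5,661.00
A = P + I = $37,000.00 + $5,661.00 = $42,661.00

A = P + I = P(1 + rt) = $42,661.00


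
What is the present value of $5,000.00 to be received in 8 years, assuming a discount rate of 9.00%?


Present value formula: PV = FV / (1 + r)^t
PV = $5,000.00 / (1 + 0.09)^8
PV = $5,000.00 / 1.992563
PV = $2,509.33

PV = FV / (1 + r)^t = $2,509.33


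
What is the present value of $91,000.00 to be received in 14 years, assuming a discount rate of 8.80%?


Present value formula: PV = FV / (1 + r)^t
PV = $91,000.00 / (1 + 0.088)^14
PV = $91,000.00 / 3.256901
PV = $27,940.67

PV = FV / (1 + r)^t = $27,940.67


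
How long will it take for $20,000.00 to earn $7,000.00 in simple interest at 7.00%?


Rearrange the simple interest formula for t:
I = P × r × t  ⇒  t = I / (P × r)
t = $7,000.00 / ($20,000.00 × 0.07)
t = 5

t = I/(P×r) = 5 years


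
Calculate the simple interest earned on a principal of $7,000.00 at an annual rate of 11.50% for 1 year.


Simple interest formula: I = P × r × t
I = $7,000.00 × 0.115 × 1
I = $805.00

I = P × r × t = $805.00


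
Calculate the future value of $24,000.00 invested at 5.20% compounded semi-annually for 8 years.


Compound interest formula: A = P(1 + r/n)^(nt)
A = $24,000.00 × (1 + 0.052/2)^(2 × 8)
Growth factor: (1 + 0.052/2)^16 = 1.5078487
A = $24,000.00 × 1.5078487
A = $36,188.37

A = P(1 + r/n)^(nt) = $36,188.37


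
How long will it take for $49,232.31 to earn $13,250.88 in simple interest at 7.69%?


Rearrange the simple interest formula for t:
I = P × r × t  ⇒  t = I / (P × r)
t = $13,250.88 / ($49,232.31 × 0.0769)
t = 3.5

t = I/(P×r) = 3.5 years


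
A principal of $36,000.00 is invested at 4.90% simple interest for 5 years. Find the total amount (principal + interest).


Total amount formula: A = P(1 + rt) = P + P·r·t
Interest: I = P × r × t = $36,000.00 × 0.049 × 5 = $8,820.00
A = P + I = $36,000.00 + $8,820.00 = $44,820.00

A = P + I = P(1 + rt) = $44,820.00


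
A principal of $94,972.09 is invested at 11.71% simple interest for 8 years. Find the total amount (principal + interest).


Total amount formula: A = P(1 + rt) = P + P·r·t
Interest: I = P × r × t = $94,972.09 × 0.1171 × 8 = $88,969.85
A = P + I = $94,972.09 + $88,969.85 = $183,941.94

A = P + I = P(1 + rt) = $183,941.94


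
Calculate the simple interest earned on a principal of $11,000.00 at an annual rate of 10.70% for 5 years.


Simple interest formula: I = P × r × t
I = $11,000.00 × 0.107 × 5
I = $5,885.00

I = P × r × t = $5,885.00


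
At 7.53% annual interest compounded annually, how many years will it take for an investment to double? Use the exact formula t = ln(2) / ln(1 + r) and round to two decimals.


Doubling condition: (1 + r)^t = 2
Take ln of both sides: t × ln(1 + r) = ln(2)
t = ln(2) / ln(1 + r)
t = 0.693147 / 0.072600
t = 9.55

t = ln(2) / ln(1 + r) = 9.55 years


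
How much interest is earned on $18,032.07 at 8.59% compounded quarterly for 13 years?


Compound interest earned = final amount − principal.
A = P(1 + r/n)^(nt) = $18,032.07 × (1 + 0.0859/4)^(4 × 13) = $54,436.25
Interest = A − P = $54,436.25 − $18,032.07 = $36,404.18

Interest = A - P = $36,404.18


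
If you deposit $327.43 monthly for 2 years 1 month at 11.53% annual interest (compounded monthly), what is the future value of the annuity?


Future value of an ordinary annuity: FV = PMT × ((1 + r)^n − 1) / r
Monthly rate r = 0.1153/12 ≈ 0.00960833, n = 25
FV = $327.43 × ((1 + 0.1153/12)^25 − 1) / (0.1153/12)
FV = $327.43 × 28.106525
FV = $9,202.92

FV = PMT × ((1+r)^n - 1)/r = $9,202.92


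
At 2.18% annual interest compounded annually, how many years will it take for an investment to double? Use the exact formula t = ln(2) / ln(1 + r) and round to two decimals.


Doubling condition: (1 + r)^t = 2
Take ln of both sides: t × ln(1 + r) = ln(2)
t = ln(2) / ln(1 + r)
t = 0.693147 / 0.021566
t = 32.14

t = ln(2) / ln(1 + r) = 32.14 years


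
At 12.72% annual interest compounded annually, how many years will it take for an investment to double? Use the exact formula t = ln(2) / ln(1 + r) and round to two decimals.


Doubling condition: (1 + r)^t = 2
Take ln of both sides: t × ln(1 + r) = ln(2)
t = ln(2) / ln(1 + r)
t = 0.693147 / 0.119737
t = 5.79

t = ln(2) / ln(1 + r) = 5.79 years


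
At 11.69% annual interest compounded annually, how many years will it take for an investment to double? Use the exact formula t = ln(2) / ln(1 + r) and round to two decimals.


Doubling condition: (1 + r)^t = 2
Take ln of both sides: t × ln(1 + r) = ln(2)
t = ln(2) / ln(1 + r)
t = 0.693147 / 0.110557
t = 6.27

t = ln(2) / ln(1 + r) = 6.27 years


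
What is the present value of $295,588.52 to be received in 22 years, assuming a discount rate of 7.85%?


Present value formula: PV = FV / (1 + r)^t
PV = $295,588.52 / (1 + 0.0785)^22
PV = $295,588.52 / 5.272824
PV = $56,058.86

PV = FV / (1 + r)^t = $56,058.86


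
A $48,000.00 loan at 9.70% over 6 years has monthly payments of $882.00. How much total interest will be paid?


Total paid over the life of the loan = PMT × n.
Total paid = $882.00 × 72 = $63,504.00
Total interest = total paid − principal = $63,504.00 − $48,000.00 = $15,504.00

Total interest = (PMT × n) - PV = $15,504.00


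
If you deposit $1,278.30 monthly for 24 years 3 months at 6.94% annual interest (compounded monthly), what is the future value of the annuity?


Future value of an ordinary annuity: FV = PMT × ((1 + r)^n − 1) / r
Monthly rate r = 0.0694/12 ≈ 0.00578333, n = 291
FV = $1,278.30 × ((1 + 0.0694/12)^291 − 1) / (0.0694/12)
FV = $1,278.30 × 753.092095
FV = $962,677.63

FV = PMT × ((1+r)^n - 1)/r = $962,677.63


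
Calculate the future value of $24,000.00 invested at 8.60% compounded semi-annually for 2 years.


Compound interest formula: A = P(1 + r/n)^(nt)
A = $24,000.00 × (1 + 0.086/2)^(2 × 2)
Growth factor: (1 + 0.086/2)^4 = 1.1834154
A = $24,000.00 × 1.1834154
A = $28,401.97

A = P(1 + r/n)^(nt) = $28,401.97


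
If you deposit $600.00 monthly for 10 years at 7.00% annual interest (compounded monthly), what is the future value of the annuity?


Future value of an ordinary annuity: FV = PMT × ((1 + r)^n − 1) / r
Monthly rate r = 0.07/12 ≈ 0.00583333, n = 120
FV = $600.00 × ((1 + 0.07/12)^120 − 1) / (0.07/12)
FV = $600.00 × 173.084807
FV = $103,850.88

FV = PMT × ((1+r)^n - 1)/r = $103,850.88


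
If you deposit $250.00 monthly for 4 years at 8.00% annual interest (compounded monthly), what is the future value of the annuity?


Future value of an ordinary annuity: FV = PMT × ((1 + r)^n − 1) / r
Monthly rate r = 0.08/12 ≈ 0.00666667, n = 48
FV = $250.00 × ((1 + 0.08/12)^48 − 1) / (0.08/12)
FV = $250.00 × 56.349915
FV = $14,087.48

FV = PMT × ((1+r)^n - 1)/r = $14,087.48


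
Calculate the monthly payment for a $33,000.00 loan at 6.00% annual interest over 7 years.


Loan payment formula: PMT = PV × r / (1 − (1 + r)^(−n))
Monthly rate r = 0.06/12 = 0.005, n = 84 months
Denominator: 1 − (1 + 0.06/12)^(−84) = 0.342265
PMT = $33,000.00 × (0.06/12) / 0.342265
PMT = $482.08 per month

PMT = PV × r / (1-(1+r)^(-n)) = $482.08/month


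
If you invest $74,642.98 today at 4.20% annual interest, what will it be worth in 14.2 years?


Future value formula: FV = PV × (1 + r)^t
FV = $74,642.98 × (1 + 0.042)^14.2
FV = $74,642.98 × 1.7935835
FV = $133,878.42

FV = PV × (1 + r)^t = $133,878.42


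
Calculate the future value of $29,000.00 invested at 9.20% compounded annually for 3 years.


Compound interest formula: A = P(1 + r/n)^(nt)
A = $29,000.00 × (1 + 0.092/1)^(1 × 3)
Growth factor: (1 + 0.092/1)^3 = 1.3021707
A = $29,000.00 × 1.3021707
A = $37,762.95

A = P(1 + r/n)^(nt) = $37,762.95


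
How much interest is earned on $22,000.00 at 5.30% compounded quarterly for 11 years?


Compound interest earned = final amount − principal.
A = P(1 + r/n)^(nt) = $22,000.00 × (1 + 0.053/4)^(4 × 11) = $39,260.30
Interest = A − P = $39,260.30 − $22,000.00 = $17,260.30

Interest = A - P = $17,260.30


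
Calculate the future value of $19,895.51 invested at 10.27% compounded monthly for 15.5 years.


Compound interest formula: A = P(1 + r/n)^(nt)
A = $19,895.51 × (1 + 0.1027/12)^(12 × 15.5)
Growth factor: (1 + 0.1027/12)^186 = 4.8796662
A = $19,895.51 × 4.8796662
A = $97,083.45

A = P(1 + r/n)^(nt) = $97,083.45


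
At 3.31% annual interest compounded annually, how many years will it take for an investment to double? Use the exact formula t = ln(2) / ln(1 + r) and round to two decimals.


Doubling condition: (1 + r)^t = 2
Take ln of both sides: t × ln(1 + r) = ln(2)
t = ln(2) / ln(1 + r)
t = 0.693147 / 0.032564
t = 21.29

t = ln(2) / ln(1 + r) = 21.29 years


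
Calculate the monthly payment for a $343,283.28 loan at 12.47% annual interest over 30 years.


Loan payment formula: PMT = PV × r / (1 − (1 + r)^(−n))
Monthly rate r = 0.1247/12 ≈ 0.01039167, n = 360 months
Denominator: 1 − (1 + 0.1247/12)^(−360) = 0.975807
PMT = $343,283.28 × (0.1247/12) / 0.975807
PMT = $3,655.73 per month

PMT = PV × r / (1-(1+r)^(-n)) = $3,655.73/month


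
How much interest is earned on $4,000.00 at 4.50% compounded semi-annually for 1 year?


Compound interest earned = final amount − principal.
A = P(1 + r/n)^(nt) = $4,000.00 × (1 + 0.045/2)^(2 × 1) = $4,182.02
Interest = A − P = $4,182.02 − $4,000.00 = $182.02

Interest = A - P = $182.02


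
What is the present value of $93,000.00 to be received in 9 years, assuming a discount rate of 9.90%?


Present value formula: PV = FV / (1 + r)^t
PV = $93,000.00 / (1 + 0.099)^9
PV = $93,000.00 / 2.3387254
PV = $39,765.25

PV = FV / (1 + r)^t = $39,765.25


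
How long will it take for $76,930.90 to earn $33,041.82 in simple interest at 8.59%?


Rearrange the simple interest formula for t:
I = P × r × t  ⇒  t = I / (P × r)
t = $33,041.82 / ($76,930.90 × 0.0859)
t = 5

t = I/(P×r) = 5 years


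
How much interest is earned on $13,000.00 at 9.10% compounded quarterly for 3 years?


Compound interest earned = final amount − principal.
A = P(1 + r/n)^(nt) = $13,000.00 × (1 + 0.091/4)^(4 × 3) = $17,028.53
Interest = A − P = $17,028.53 − $13,000.00 = $4,028.53

Interest = A - P = $4,028.53


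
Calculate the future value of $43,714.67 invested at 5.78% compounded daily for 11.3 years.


Compound interest formula: A = P(1 + r/n)^(nt)
A = $43,714.67 × (1 + 0.0578/365)^(365 × 11.3)
Growth factor: (1 + 0.0578/365)^4124.5 = 1.9214657
A = $43,714.67 × 1.9214657
A = $83,996.24

A = P(1 + r/n)^(nt) = $83,996.24


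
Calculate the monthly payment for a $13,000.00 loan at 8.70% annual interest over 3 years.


Loan payment formula: PMT = PV × r / (1 − (1 + r)^(−n))
Monthly rate r = 0.087/12 = 0.00725, n = 36 months
Denominator: 1 − (1 + 0.087/12)^(−36) = 0.228993
PMT = $13,000.00 × (0.087/12) / 0.228993
PMT = $411.58 per month

PMT = PV × r / (1-(1+r)^(-n)) = $411.58/month


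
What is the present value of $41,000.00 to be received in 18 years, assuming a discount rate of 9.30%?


Present value formula: PV = FV / (1 + r)^t
PV = $41,000.00 / (1 + 0.093)^18
PV = $41,000.00 / 4.956361
PV = $8,272.20

PV = FV / (1 + r)^t = $8,272.20


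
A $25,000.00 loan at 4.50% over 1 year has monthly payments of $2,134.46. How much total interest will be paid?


Total paid over the life of the loan = PMT × n.
Total paid = $2,134.46 × 12 = $25,613.52
Total interest = total paid − principal = $25,613.52 − $25,000.00 = $613.52

Total interest = (PMT × n) - PV = $613.52


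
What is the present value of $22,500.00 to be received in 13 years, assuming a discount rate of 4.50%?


Present value formula: PV = FV / (1 + r)^t
PV = $22,500.00 / (1 + 0.045)^13
PV = $22,500.00 / 1.772196
PV = $12,696.11

PV = FV / (1 + r)^t = $12,696.11


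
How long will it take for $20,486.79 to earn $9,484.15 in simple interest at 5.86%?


Rearrange the simple interest formula for t:
I = P × r × t  ⇒  t = I / (P × r)
t = $9,484.15 / ($20,486.79 × 0.0586)
t = 7.9

t = I/(P×r) = 7.9 years


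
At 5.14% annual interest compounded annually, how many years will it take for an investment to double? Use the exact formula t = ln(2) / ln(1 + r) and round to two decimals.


Doubling condition: (1 + r)^t = 2
Take ln of both sides: t × ln(1 + r) = ln(2)
t = ln(2) / ln(1 + r)
t = 0.693147 / 0.050123
t = 13.83

t = ln(2) / ln(1 + r) = 13.83 years


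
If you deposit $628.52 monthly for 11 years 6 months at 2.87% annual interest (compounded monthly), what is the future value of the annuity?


Future value of an ordinary annuity: FV = PMT × ((1 + r)^n − 1) / r
Monthly rate r = 0.0287/12 ≈ 0.00239167, n = 138
FV = $628.52 × ((1 + 0.0287/12)^138 − 1) / (0.0287/12)
FV = $628.52 × 163.270929
FV = $102,619.04

FV = PMT × ((1+r)^n - 1)/r = $102,619.04


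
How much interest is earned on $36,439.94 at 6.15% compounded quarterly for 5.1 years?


Compound interest earned = final amount − principal.
A = P(1 + r/n)^(nt) = $36,439.94 × (1 + 0.0615/4)^(4 × 5.1) = $49,745.93
Interest = A − P = $49,745.93 − $36,439.94 = $13,305.99

Interest = A - P = $13,305.99


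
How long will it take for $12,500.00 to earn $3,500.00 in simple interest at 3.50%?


Rearrange the simple interest formula for t:
I = P × r × t  ⇒  t = I / (P × r)
t = $3,500.00 / ($12,500.00 × 0.035)
t = 8

t = I/(P×r) = 8 years


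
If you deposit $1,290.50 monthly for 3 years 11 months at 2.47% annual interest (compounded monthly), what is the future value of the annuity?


Future value of an ordinary annuity: FV = PMT × ((1 + r)^n − 1) / r
Monthly rate r = 0.0247/12 ≈ 0.00205833, n = 47
FV = $1,290.50 × ((1 + 0.0247/12)^47 − 1) / (0.0247/12)
FV = $1,290.50 × 49.295340
FV = $63,615.64

FV = PMT × ((1+r)^n - 1)/r = $63,615.64


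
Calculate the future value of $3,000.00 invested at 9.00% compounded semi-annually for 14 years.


Compound interest formula: A = P(1 + r/n)^(nt)
A = $3,000.00 × (1 + 0.09/2)^(2 × 14)
Growth factor: (1 + 0.09/2)^28 = 3.429700
A = $3,000.00 × 3.429700
A = $10,289.10

A = P(1 + r/n)^(nt) = $10,289.10


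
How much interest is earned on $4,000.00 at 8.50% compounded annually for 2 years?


Compound interest earned = final amount − principal.
A = P(1 + r/n)^(nt) = $4,000.00 × (1 + 0.085/1)^(1 × 2) = $4,708.90
Interest = A − P = $4,708.90 − $4,000.00 = $708.90

Interest = A - P = $708.90


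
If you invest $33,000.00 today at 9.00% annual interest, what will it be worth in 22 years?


Future value formula: FV = PV × (1 + r)^t
FV = $33,000.00 × (1 + 0.09)^22
FV = $33,000.00 × 6.6586004
FV = $219,733.81

FV = PV × (1 + r)^t = $219,733.81


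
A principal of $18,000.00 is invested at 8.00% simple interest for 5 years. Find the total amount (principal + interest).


Total amount formula: A = P(1 + rt) = P + P·r·t
Interest: I = P × r × t = $18,000.00 × 0.08 × 5 = $7,200.00
A = P + I = $18,000.00 + $7,200.00 = $25,200.00

A = P + I = P(1 + rt) = $25,200.00


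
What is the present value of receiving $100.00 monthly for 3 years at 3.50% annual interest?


Present value of an ordinary annuity: PV = PMT × (1 − (1 + r)^(−n)) / r
Monthly rate r = 0.035/12 ≈ 0.00291667, n = 36
PV = $100.00 × (1 − (1 + 0.035/12)^(−36)) / (0.035/12)
PV = $100.00 × 34.127270
PV = $3,412.73

PV = PMT × (1-(1+r)^(-n))/r = $3,412.73


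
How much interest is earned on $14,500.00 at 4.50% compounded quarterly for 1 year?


Compound interest earned = final amount − principal.
A = P(1 + r/n)^(nt) = $14,500.00 × (1 + 0.045/4)^(4 × 1) = $15,163.59
Interest = A − P = $15,163.59 − $14,500.00 = $663.59

Interest = A - P = $663.59


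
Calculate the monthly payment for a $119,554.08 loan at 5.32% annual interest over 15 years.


Loan payment formula: PMT = PV × r / (1 − (1 + r)^(−n))
Monthly rate r = 0.0532/12 ≈ 0.00443333, n = 180 months
Denominator: 1 − (1 + 0.0532/12)^(−180) = 0.548977
PMT = $119,554.08 × (0.0532/12) / 0.548977
PMT = $965.47 per month

PMT = PV × r / (1-(1+r)^(-n)) = $965.47/month


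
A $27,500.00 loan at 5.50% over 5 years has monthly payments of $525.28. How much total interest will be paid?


Total paid over the life of the loan = PMT × n.
Total paid = $525.28 × 60 = $31,516.80
Total interest = total paid − principal = $31,516.80 − $27,500.00 = $4,016.80

Total interest = (PMT × n) - PV = $4,016.80


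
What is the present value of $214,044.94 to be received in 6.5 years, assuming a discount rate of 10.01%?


Present value formula: PV = FV / (1 + r)^t
PV = $214,044.94 / (1 + 0.1001)^6.5
PV = $214,044.94 / 1.859127
PV = $115,131.96

PV = FV / (1 + r)^t = $115,131.96


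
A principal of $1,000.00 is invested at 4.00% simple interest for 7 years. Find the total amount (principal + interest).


Total amount formula: A = P(1 + rt) = P + P·r·t
Interest: I = P × r × t = $1,000.00 × 0.04 × 7 = $280.00
A = P + I = $1,000.00 + $280.00 = $1,280.00

A = P + I = P(1 + rt) = $1,280.00


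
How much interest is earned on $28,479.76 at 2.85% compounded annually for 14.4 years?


Compound interest earned = final amount − principal.
A = P(1 + r/n)^(nt) = $28,479.76 × (1 + 0.0285/1)^(1 × 14.4) = $42,685.29
Interest = A − P = $42,685.29 − $28,479.76 = $14,205.53

Interest = A - P = $14,205.53


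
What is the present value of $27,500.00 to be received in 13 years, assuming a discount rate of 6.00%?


Present value formula: PV = FV / (1 + r)^t
PV = $27,500.00 / (1 + 0.06)^13
PV = $27,500.00 / 2.132928
PV = $12,893.07

PV = FV / (1 + r)^t = $12,893.07


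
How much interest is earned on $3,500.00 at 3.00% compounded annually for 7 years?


Compound interest earned = final amount − principal.
A = P(1 + r/n)^(nt) = $3,500.00 × (1 + 0.03/1)^(1 × 7) = $4,304.56
Interest = A − P = $4,304.56 − $3,500.00 = $804.56

Interest = A - P = $804.56


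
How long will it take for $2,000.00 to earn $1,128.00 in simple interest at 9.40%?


Rearrange the simple interest formula for t:
I = P × r × t  ⇒  t = I / (P × r)
t = $1,128.00 / ($2,000.00 × 0.094)
t = 6

t = I/(P×r) = 6 years


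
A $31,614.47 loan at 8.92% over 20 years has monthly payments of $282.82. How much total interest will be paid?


Total paid over the life of the loan = PMT × n.
Total paid = $282.82 × 240 = $67,876.80
Total interest = total paid − principal = $67,876.80 − $31,614.47 = $36,262.33

Total interest = (PMT × n) - PV = $36,262.33


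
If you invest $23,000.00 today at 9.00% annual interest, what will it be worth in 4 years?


Future value formula: FV = PV × (1 + r)^t
FV = $23,000.00 × (1 + 0.09)^4
FV = $23,000.00 × 1.4115816
FV = $32,466.38

FV = PV × (1 + r)^t = $32,466.38


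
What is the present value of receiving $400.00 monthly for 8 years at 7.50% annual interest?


Present value of an ordinary annuity: PV = PMT × (1 − (1 + r)^(−n)) / r
Monthly rate r = 0.075/12 = 0.00625, n = 96
PV = $400.00 × (1 − (1 + 0.075/12)^(−96)) / (0.075/12)
PV = $400.00 × 72.026024
PV = $28,810.41

PV = PMT × (1-(1+r)^(-n))/r = $28,810.41


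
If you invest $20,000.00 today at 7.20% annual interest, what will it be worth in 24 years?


Future value formula: FV = PV × (1 + r)^t
FV = $20,000.00 × (1 + 0.072)^24
FV = $20,000.00 × 5.3048713
FV = $106,097.43

FV = PV × (1 + r)^t = $106,097.43


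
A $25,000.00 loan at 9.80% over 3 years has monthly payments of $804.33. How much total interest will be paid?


Total paid over the life of the loan = PMT × n.
Total paid = $804.33 × 36 = $28,955.88
Total interest = total paid − principal = $28,955.88 − $25,000.00 = $3,955.88

Total interest = (PMT × n) - PV = $3,955.88


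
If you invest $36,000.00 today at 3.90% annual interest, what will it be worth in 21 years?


Future value formula: FV = PV × (1 + r)^t
FV = $36,000.00 × (1 + 0.039)^21
FV = $36,000.00 × 2.2331942
FV = $80,394.99

FV = PV × (1 + r)^t = $80,394.99


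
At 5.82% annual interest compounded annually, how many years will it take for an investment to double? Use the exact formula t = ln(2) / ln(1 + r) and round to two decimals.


Doubling condition: (1 + r)^t = 2
Take ln of both sides: t × ln(1 + r) = ln(2)
t = ln(2) / ln(1 + r)
t = 0.693147 / 0.056569
t = 12.25

t = ln(2) / ln(1 + r) = 12.25 years


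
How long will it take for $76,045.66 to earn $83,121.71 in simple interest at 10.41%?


Rearrange the simple interest formula for t:
I = P × r × t  ⇒  t = I / (P × r)
t = $83,121.71 / ($76,045.66 × 0.1041)
t = 10.5

t = I/(P×r) = 10.5 years


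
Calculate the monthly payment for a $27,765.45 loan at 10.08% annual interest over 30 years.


Loan payment formula: PMT = PV × r / (1 − (1 + r)^(−n))
Monthly rate r = 0.1008/12 = 0.0084, n = 360 months
Denominator: 1 − (1 + 0.1008/12)^(−360) = 0.950776
PMT = $27,765.45 × (0.1008/12) / 0.950776
PMT = $245.30 per month

PMT = PV × r / (1-(1+r)^(-n)) = $245.30/month


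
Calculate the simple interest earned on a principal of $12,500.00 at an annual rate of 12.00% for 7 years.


Simple interest formula: I = P × r × t
I = $12,500.00 × 0.12 × 7
I = $10,500.00

I = P × r × t = $10,500.00


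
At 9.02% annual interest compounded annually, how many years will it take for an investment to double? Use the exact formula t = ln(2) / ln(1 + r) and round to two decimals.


Doubling condition: (1 + r)^t = 2
Take ln of both sides: t × ln(1 + r) = ln(2)
t = ln(2) / ln(1 + r)
t = 0.693147 / 0.086361
t = 8.03

t = ln(2) / ln(1 + r) = 8.03 years


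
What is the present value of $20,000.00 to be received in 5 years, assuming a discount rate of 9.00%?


Present value formula: PV = FV / (1 + r)^t
PV = $20,000.00 / (1 + 0.09)^5
PV = $20,000.00 / 1.538624
PV = $12,998.63

PV = FV / (1 + r)^t = $12,998.63
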